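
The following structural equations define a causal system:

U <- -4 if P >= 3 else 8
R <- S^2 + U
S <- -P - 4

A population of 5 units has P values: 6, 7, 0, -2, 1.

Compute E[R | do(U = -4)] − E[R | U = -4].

The intervention sets U=-4 in all 5 units regardless of P. Recomputing R per unit gives 96, 117, 12, 0, 21; average 49.2.
Conditioning on U=-4 selects the 2 unit(s) with P ∈ {6, 7}. Their R values: 96, 117. Mean = 106.5.
Difference = 49.2 − 106.5 = -57.3.

-57.3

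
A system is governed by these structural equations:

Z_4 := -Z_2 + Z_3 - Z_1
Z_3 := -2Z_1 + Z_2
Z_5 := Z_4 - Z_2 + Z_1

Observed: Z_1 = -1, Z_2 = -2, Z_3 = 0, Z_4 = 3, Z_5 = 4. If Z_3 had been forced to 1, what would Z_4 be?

4

The intervention breaks the incoming arrows to Z_3: Z_3 := -2Z_1 + Z_2 no longer applies, and Z_3 = 1.
Z_4 = -Z_2 + Z_3 - Z_1  [with Z_2=-2, Z_3=1, Z_1=-1]  = 4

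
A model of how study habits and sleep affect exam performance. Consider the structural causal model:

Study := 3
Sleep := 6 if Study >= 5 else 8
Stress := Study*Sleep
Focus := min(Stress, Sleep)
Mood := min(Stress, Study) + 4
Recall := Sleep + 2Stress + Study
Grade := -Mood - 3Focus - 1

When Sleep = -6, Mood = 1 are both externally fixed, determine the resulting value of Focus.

The joint intervention fixes Sleep = -6, Mood = 1, removing each variable's own equation.
Stress = Study*Sleep  [with Study=3, Sleep=-6]  = -18
Focus = min(Stress, Sleep)  [with Stress=-18, Sleep=-6]  = -18

-18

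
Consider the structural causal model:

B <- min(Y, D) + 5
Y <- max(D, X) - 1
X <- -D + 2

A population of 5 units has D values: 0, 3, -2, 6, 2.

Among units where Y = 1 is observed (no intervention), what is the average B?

5.5

Conditioning on Y=1 selects the 2 unit(s) with D ∈ {0, 2}. Their B values: 5, 6. Mean = 5.5.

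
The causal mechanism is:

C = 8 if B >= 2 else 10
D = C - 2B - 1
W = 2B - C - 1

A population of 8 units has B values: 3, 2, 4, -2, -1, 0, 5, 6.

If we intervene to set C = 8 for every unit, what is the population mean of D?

Every unit gets C=8 under the intervention. D values become 1, 3, -1, 11, 9, 7, -3, -5; E[D|do(C=8)] = 2.75.

2.75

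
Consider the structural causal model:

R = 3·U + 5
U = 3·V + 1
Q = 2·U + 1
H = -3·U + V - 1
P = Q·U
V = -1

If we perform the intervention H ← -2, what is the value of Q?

do(H=-2) replaces the equation H = -3·U + V - 1 with the constant H = -2.
Q is not downstream of the intervention, so its value is determined by the original equations.
U = 3·V + 1  [with V=-1]  = -2
Q = 2·U + 1  [with U=-2]  = -3

-3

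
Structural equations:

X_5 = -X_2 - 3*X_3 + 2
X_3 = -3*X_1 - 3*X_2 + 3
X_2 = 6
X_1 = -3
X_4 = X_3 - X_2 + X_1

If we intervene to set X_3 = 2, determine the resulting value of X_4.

The intervention breaks the incoming arrows to X_3: X_3 = -3*X_1 - 3*X_2 + 3 no longer applies, and X_3 = 2.
X_4 = X_3 - X_2 + X_1  [with X_3=2, X_2=6, X_1=-3]  = -7

-7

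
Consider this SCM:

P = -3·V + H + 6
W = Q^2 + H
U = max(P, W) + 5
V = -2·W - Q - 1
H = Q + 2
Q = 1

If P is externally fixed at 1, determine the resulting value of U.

9

The intervention breaks the incoming arrows to P: P = -3·V + H + 6 no longer applies, and P = 1.
H = Q + 2  [with Q=1]  = 3
W = Q^2 + H  [with Q=1, H=3]  = 4
U = max(P, W) + 5  [with P=1, W=4]  = 9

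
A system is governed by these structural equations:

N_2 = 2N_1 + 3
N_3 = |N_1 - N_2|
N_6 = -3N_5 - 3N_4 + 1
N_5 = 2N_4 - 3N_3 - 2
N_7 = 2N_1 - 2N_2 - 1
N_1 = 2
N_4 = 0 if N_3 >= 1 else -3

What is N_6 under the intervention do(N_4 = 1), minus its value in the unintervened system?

Under do(N_4=1), the mechanism N_4 = 0 if N_3 >= 1 else -3 is discarded; N_4 is fixed at 1.
N_2 = 2N_1 + 3  [with N_1=2]  = 7
N_3 = |N_1 - N_2|  [with N_1=2, N_2=7]  = 5
N_5 = 2N_4 - 3N_3 - 2  [with N_4=1, N_3=5]  = -15
N_6 = -3N_5 - 3N_4 + 1  [with N_5=-15, N_4=1]  = 43
Without intervention: N_2 = 2N_1 + 3  [with N_1=2]  = 7; N_3 = |N_1 - N_2|  [with N_1=2, N_2=7]  = 5; N_4 = 0 if N_3 >= 1 else -3  [with N_3=5]  = 0; N_5 = 2N_4 - 3N_3 - 2  [with N_4=0, N_3=5]  = -17; N_6 = -3N_5 - 3N_4 + 1  [with N_5=-17, N_4=0]  = 52.
Change = 43 − 52 = -9.

-9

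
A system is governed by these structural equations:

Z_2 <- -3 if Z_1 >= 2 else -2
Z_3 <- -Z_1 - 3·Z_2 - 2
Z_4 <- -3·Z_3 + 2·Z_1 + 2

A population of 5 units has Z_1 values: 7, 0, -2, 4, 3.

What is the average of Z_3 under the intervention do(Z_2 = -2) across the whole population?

1.6

do(Z_2=-2) breaks Z_2's dependence on Z_1. With Z_2=-2 fixed, Z_3 across the units is -3, 4, 6, 0, 1, mean 1.6.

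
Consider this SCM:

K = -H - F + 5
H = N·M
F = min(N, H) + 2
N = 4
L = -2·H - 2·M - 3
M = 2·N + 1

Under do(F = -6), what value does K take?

Intervening sets F = -6 and removes its equation (F = min(N, H) + 2).
M = 2·N + 1  [with N=4]  = 9
H = N·M  [with N=4, M=9]  = 36
K = -H - F + 5  [with H=36, F=-6]  = -25

-25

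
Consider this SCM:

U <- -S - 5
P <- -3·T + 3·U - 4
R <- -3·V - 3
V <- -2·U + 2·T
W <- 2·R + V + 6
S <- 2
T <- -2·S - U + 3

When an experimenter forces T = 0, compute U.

Under do(T=0), the mechanism T <- -2·S - U + 3 is discarded; T is fixed at 0.
Since U is not a descendant of the intervened variable, it is unaffected.
U = -S - 5  [with S=2]  = -7

-7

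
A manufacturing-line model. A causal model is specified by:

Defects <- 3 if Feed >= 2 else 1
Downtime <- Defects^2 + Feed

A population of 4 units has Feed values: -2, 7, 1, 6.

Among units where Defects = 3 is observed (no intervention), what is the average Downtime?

E[Downtime|Defects=3] averages over only the 2 units with Defects=3 (Feed = 7, 6): Downtime = 16, 15, mean 15.5.

15.5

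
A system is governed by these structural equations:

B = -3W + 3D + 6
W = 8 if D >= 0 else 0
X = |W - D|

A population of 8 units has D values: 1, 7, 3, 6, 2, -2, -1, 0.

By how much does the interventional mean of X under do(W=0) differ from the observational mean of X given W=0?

Under do(W=0), W's equation is replaced by W=0 for every unit. Per-unit X: 1, 7, 3, 6, 2, 2, 1, 0. Mean = 2.75.
E[X|W=0] averages over only the 2 units with W=0 (D = -2, -1): X = 2, 1, mean 1.5.
Difference = 2.75 − 1.5 = 1.25.

1.25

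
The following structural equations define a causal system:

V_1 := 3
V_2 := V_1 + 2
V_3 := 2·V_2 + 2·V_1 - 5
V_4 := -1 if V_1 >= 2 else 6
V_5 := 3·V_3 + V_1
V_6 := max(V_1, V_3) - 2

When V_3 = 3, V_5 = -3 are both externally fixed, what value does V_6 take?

1

Setting V_3 = 3, V_5 = -3 by intervention discards those variables' equations.
V_6 = max(V_1, V_3) - 2  [with V_1=3, V_3=3]  = 1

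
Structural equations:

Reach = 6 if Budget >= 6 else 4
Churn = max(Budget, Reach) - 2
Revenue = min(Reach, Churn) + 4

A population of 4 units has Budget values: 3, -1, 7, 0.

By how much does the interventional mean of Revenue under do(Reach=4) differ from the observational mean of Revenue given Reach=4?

0.5

Under do(Reach=4), Reach's equation is replaced by Reach=4 for every unit. Per-unit Revenue: 6, 6, 8, 6. Mean = 6.5.
Conditioning on Reach=4 selects the 3 unit(s) with Budget ∈ {3, -1, 0}. Their Revenue values: 6, 6, 6. Mean = 6.
Difference = 6.5 − 6 = 0.5.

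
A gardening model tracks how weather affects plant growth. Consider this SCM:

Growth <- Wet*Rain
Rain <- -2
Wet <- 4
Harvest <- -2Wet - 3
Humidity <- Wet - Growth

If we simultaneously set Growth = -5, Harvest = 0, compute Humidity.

9

The joint intervention fixes Growth = -5, Harvest = 0, removing each variable's own equation.
Humidity = Wet - Growth  [with Wet=4, Growth=-5]  = 9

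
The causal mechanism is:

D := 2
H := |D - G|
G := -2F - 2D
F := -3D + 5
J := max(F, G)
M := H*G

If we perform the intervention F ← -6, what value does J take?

do(F=-6) replaces the equation F := -3D + 5 with the constant F = -6.
G = -2F - 2D  [with F=-6, D=2]  = 8
J = max(F, G)  [with F=-6, G=8]  = 8

8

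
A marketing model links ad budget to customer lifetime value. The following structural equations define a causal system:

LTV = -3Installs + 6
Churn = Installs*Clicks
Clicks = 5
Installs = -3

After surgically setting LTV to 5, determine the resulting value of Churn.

-15

Under do(LTV=5), the mechanism LTV = -3Installs + 6 is discarded; LTV is fixed at 5.
Since Churn is not a descendant of the intervened variable, it is unaffected.
Churn = Installs*Clicks  [with Installs=-3, Clicks=5]  = -15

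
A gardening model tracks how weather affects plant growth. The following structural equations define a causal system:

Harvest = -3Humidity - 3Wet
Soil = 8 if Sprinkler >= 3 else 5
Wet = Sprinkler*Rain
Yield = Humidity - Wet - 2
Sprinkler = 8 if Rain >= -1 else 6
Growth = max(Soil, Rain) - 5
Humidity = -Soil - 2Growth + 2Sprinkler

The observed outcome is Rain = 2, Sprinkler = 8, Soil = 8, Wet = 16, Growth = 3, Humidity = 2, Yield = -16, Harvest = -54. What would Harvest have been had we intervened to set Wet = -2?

do(Wet=-2) replaces the equation Wet = Sprinkler*Rain with the constant Wet = -2.
Sprinkler = 8 if Rain >= -1 else 6  [with Rain=2]  = 8
Soil = 8 if Sprinkler >= 3 else 5  [with Sprinkler=8]  = 8
Growth = max(Soil, Rain) - 5  [with Soil=8, Rain=2]  = 3
Humidity = -Soil - 2Growth + 2Sprinkler  [with Soil=8, Growth=3, Sprinkler=8]  = 2
Harvest = -3Humidity - 3Wet  [with Humidity=2, Wet=-2]  = 0

0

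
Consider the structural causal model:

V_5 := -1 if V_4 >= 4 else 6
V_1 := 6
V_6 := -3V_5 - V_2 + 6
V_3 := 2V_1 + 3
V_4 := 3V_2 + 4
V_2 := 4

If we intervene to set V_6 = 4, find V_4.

16

do(V_6=4) replaces the equation V_6 := -3V_5 - V_2 + 6 with the constant V_6 = 4.
No directed path runs from V_6 to V_4, so V_4 keeps its natural value.
V_4 = 3V_2 + 4  [with V_2=4]  = 16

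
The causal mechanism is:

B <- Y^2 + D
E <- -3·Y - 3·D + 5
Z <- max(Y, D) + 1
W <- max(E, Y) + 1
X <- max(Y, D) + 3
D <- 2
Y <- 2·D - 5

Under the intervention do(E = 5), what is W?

The intervention breaks the incoming arrows to E: E <- -3·Y - 3·D + 5 no longer applies, and E = 5.
Y = 2·D - 5  [with D=2]  = -1
W = max(E, Y) + 1  [with E=5, Y=-1]  = 6

6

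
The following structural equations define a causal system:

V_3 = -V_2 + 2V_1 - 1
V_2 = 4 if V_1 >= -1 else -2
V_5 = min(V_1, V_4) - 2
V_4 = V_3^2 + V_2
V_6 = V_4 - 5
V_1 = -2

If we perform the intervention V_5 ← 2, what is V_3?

do(V_5=2) replaces the equation V_5 = min(V_1, V_4) - 2 with the constant V_5 = 2.
V_3 is not downstream of the intervention, so its value is determined by the original equations.
V_2 = 4 if V_1 >= -1 else -2  [with V_1=-2]  = -2
V_3 = -V_2 + 2V_1 - 1  [with V_2=-2, V_1=-2]  = -3

-3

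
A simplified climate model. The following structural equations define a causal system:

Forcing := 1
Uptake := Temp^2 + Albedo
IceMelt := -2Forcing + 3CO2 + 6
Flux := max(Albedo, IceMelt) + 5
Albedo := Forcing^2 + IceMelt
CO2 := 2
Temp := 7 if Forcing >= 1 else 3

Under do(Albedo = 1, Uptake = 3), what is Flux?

15

Under do(Albedo = 1, Uptake = 3), each intervened variable's structural equation is replaced by its fixed value.
IceMelt = -2Forcing + 3CO2 + 6  [with Forcing=1, CO2=2]  = 10
Flux = max(Albedo, IceMelt) + 5  [with Albedo=1, IceMelt=10]  = 15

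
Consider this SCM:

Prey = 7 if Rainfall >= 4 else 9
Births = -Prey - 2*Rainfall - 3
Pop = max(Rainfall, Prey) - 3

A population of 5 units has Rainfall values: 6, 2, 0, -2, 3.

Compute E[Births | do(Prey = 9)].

-15.6

do(Prey=9) breaks Prey's dependence on Rainfall. With Prey=9 fixed, Births across the units is -24, -16, -12, -8, -18, mean -15.6.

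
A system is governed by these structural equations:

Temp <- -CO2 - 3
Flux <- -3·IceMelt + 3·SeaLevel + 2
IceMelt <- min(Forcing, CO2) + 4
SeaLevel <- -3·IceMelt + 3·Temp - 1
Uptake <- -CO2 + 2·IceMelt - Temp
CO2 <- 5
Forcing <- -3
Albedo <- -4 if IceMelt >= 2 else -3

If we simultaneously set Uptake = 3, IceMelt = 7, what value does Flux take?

Under do(Uptake = 3, IceMelt = 7), each intervened variable's structural equation is replaced by its fixed value.
Temp = -CO2 - 3  [with CO2=5]  = -8
SeaLevel = -3·IceMelt + 3·Temp - 1  [with IceMelt=7, Temp=-8]  = -46
Flux = -3·IceMelt + 3·SeaLevel + 2  [with IceMelt=7, SeaLevel=-46]  = -157

-157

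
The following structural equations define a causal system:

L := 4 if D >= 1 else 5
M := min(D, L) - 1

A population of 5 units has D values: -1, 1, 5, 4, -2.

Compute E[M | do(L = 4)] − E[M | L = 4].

-1.8

Under do(L=4), L's equation is replaced by L=4 for every unit. Per-unit M: -2, 0, 3, 3, -3. Mean = 0.2.
E[M|L=4] averages over only the 3 units with L=4 (D = 1, 5, 4): M = 0, 3, 3, mean 2.
Difference = 0.2 − 2 = -1.8.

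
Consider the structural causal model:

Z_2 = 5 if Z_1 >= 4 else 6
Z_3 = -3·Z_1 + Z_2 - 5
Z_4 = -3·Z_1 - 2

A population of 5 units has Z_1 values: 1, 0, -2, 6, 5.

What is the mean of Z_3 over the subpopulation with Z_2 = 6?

Observing Z_2=6 restricts to units where Z_2's equation naturally yields 6: Z_1 ∈ {1, 0, -2}. In that subpopulation Z_3 = -2, 1, 7, mean 2.

2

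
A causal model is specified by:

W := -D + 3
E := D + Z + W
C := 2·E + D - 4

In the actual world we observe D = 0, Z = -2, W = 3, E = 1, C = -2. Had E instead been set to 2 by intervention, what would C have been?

0

Intervening sets E = 2 and removes its equation (E := D + Z + W).
C = 2·E + D - 4  [with E=2, D=0]  = 0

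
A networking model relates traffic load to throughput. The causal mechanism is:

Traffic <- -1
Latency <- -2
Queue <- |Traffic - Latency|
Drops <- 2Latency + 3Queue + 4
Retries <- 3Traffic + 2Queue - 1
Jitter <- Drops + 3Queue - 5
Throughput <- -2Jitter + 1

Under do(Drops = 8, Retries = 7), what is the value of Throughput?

-11

Under do(Drops = 8, Retries = 7), each intervened variable's structural equation is replaced by its fixed value.
Queue = |Traffic - Latency|  [with Traffic=-1, Latency=-2]  = 1
Jitter = Drops + 3Queue - 5  [with Drops=8, Queue=1]  = 6
Throughput = -2Jitter + 1  [with Jitter=6]  = -11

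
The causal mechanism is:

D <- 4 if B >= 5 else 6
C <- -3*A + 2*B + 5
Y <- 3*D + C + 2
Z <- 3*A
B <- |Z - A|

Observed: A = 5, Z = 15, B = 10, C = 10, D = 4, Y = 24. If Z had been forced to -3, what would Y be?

20

Under do(Z=-3), the mechanism Z <- 3*A is discarded; Z is fixed at -3.
B = |Z - A|  [with Z=-3, A=5]  = 8
C = -3*A + 2*B + 5  [with A=5, B=8]  = 6
D = 4 if B >= 5 else 6  [with B=8]  = 4
Y = 3*D + C + 2  [with D=4, C=6]  = 20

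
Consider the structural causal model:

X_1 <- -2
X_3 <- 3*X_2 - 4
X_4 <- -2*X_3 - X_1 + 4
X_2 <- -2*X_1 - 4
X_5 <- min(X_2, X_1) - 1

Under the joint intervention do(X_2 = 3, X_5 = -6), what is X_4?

The joint intervention fixes X_2 = 3, X_5 = -6, removing each variable's own equation.
X_3 = 3*X_2 - 4  [with X_2=3]  = 5
X_4 = -2*X_3 - X_1 + 4  [with X_3=5, X_1=-2]  = -4

-4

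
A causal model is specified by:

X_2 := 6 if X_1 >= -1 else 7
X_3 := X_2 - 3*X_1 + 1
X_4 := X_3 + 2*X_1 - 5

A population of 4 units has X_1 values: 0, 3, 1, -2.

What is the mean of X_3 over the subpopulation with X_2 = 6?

E[X_3|X_2=6] averages over only the 3 units with X_2=6 (X_1 = 0, 3, 1): X_3 = 7, -2, 4, mean 3.

3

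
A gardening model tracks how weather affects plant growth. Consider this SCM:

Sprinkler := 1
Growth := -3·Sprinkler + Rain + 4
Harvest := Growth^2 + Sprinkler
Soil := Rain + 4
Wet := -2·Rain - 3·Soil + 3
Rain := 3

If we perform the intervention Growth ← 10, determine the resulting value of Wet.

The intervention breaks the incoming arrows to Growth: Growth := -3·Sprinkler + Rain + 4 no longer applies, and Growth = 10.
Since Wet is not a descendant of the intervened variable, it is unaffected.
Soil = Rain + 4  [with Rain=3]  = 7
Wet = -2·Rain - 3·Soil + 3  [with Rain=3, Soil=7]  = -24

-24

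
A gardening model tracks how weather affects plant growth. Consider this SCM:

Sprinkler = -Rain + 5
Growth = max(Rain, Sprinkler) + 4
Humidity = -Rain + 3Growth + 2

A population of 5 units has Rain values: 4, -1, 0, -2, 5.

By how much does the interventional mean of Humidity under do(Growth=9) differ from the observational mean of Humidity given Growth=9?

The intervention sets Growth=9 in all 5 units regardless of Rain. Recomputing Humidity per unit gives 25, 30, 29, 31, 24; average 27.8.
Observing Growth=9 restricts to units where Growth's equation naturally yields 9: Rain ∈ {0, 5}. In that subpopulation Humidity = 29, 24, mean 26.5.
Difference = 27.8 − 26.5 = 1.3.

1.3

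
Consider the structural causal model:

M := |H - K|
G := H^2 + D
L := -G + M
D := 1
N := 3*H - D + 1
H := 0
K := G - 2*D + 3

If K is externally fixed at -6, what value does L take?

5

Under do(K=-6), the mechanism K := G - 2*D + 3 is discarded; K is fixed at -6.
G = H^2 + D  [with H=0, D=1]  = 1
M = |H - K|  [with H=0, K=-6]  = 6
L = -G + M  [with G=1, M=6]  = 5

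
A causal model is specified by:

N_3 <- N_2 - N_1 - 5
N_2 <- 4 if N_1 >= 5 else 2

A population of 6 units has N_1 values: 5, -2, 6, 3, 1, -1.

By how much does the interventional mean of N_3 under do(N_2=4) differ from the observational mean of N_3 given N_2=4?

3.5

Every unit gets N_2=4 under the intervention. N_3 values become -6, 1, -7, -4, -2, 0; E[N_3|do(N_2=4)] = -3.
E[N_3|N_2=4] averages over only the 2 units with N_2=4 (N_1 = 5, 6): N_3 = -6, -7, mean -6.5.
Difference = -3 − (-6.5) = 3.5.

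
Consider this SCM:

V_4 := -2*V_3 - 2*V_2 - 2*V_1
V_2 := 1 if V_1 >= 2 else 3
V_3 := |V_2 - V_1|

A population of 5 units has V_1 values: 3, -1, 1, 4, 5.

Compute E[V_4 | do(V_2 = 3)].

-14.4

Every unit gets V_2=3 under the intervention. V_4 values become -12, -12, -12, -16, -20; E[V_4|do(V_2=3)] = -14.4.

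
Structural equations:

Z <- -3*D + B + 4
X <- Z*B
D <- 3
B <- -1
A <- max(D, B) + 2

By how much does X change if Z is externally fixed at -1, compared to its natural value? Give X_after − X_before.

Intervening sets Z = -1 and removes its equation (Z <- -3*D + B + 4).
X = Z*B  [with Z=-1, B=-1]  = 1
Without intervention: Z = -3*D + B + 4  [with D=3, B=-1]  = -6; X = Z*B  [with Z=-6, B=-1]  = 6.
Change = 1 − 6 = -5.

-5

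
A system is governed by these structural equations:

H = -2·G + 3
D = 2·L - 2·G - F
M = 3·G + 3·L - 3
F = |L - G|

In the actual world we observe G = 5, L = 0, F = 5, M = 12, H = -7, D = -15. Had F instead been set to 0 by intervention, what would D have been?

-10

The intervention breaks the incoming arrows to F: F = |L - G| no longer applies, and F = 0.
D = 2·L - 2·G - F  [with L=0, G=5, F=0]  = -10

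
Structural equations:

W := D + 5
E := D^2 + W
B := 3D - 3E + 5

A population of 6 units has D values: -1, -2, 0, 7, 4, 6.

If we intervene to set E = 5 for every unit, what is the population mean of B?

-3

Under do(E=5), E's equation is replaced by E=5 for every unit. Per-unit B: -13, -16, -10, 11, 2, 8. Mean = -3.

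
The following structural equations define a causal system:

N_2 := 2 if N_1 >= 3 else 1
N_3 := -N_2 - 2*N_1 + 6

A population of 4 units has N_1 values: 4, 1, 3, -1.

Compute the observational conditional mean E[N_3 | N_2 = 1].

5

E[N_3|N_2=1] averages over only the 2 units with N_2=1 (N_1 = 1, -1): N_3 = 3, 7, mean 5.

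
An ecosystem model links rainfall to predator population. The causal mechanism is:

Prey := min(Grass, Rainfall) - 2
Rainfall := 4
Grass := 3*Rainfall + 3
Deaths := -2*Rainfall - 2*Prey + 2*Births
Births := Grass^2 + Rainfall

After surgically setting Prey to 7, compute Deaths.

do(Prey=7) replaces the equation Prey := min(Grass, Rainfall) - 2 with the constant Prey = 7.
Grass = 3*Rainfall + 3  [with Rainfall=4]  = 15
Births = Grass^2 + Rainfall  [with Grass=15, Rainfall=4]  = 229
Deaths = -2*Rainfall - 2*Prey + 2*Births  [with Rainfall=4, Prey=7, Births=229]  = 436

436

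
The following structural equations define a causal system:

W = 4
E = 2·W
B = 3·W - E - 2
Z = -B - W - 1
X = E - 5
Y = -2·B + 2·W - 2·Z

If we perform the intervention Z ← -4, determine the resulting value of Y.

Under do(Z=-4), the mechanism Z = -B - W - 1 is discarded; Z is fixed at -4.
E = 2·W  [with W=4]  = 8
B = 3·W - E - 2  [with W=4, E=8]  = 2
Y = -2·B + 2·W - 2·Z  [with B=2, W=4, Z=-4]  = 12

12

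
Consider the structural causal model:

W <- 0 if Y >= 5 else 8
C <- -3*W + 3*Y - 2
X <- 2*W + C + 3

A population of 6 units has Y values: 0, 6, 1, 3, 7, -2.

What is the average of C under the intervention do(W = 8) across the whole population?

The intervention sets W=8 in all 6 units regardless of Y. Recomputing C per unit gives -26, -8, -23, -17, -5, -32; average -18.5.

-18.5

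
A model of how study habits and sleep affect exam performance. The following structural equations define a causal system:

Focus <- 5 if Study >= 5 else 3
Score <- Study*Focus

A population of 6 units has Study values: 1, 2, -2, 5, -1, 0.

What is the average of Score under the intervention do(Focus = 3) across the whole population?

2.5

The intervention sets Focus=3 in all 6 units regardless of Study. Recomputing Score per unit gives 3, 6, -6, 15, -3, 0; average 2.5.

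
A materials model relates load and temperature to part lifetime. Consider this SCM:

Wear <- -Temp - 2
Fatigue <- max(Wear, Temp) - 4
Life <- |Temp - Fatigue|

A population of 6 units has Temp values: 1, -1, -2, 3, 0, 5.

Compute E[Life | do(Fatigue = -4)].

5

Every unit gets Fatigue=-4 under the intervention. Life values become 5, 3, 2, 7, 4, 9; E[Life|do(Fatigue=-4)] = 5.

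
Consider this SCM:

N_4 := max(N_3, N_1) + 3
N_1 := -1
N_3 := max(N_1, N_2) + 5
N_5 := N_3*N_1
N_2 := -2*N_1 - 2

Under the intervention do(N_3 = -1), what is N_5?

1

do(N_3=-1) replaces the equation N_3 := max(N_1, N_2) + 5 with the constant N_3 = -1.
N_5 = N_3*N_1  [with N_3=-1, N_1=-1]  = 1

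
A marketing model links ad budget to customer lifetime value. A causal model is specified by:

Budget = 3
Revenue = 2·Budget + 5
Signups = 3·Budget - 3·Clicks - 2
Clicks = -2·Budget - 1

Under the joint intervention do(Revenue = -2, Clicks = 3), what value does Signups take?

-2

Setting Revenue = -2, Clicks = 3 by intervention discards those variables' equations.
Signups = 3·Budget - 3·Clicks - 2  [with Budget=3, Clicks=3]  = -2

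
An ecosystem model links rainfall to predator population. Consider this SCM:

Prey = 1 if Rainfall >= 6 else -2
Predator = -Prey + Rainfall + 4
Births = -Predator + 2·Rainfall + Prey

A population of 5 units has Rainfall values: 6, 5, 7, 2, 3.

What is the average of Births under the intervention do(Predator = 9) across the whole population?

Under do(Predator=9), Predator's equation is replaced by Predator=9 for every unit. Per-unit Births: 4, -1, 6, -7, -5. Mean = -0.6.

-0.6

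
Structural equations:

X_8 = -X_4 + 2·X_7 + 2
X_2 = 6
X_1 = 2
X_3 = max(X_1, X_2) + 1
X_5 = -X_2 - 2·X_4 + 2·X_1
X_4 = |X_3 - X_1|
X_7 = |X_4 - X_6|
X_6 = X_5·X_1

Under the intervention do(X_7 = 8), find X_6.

-24

Intervening sets X_7 = 8 and removes its equation (X_7 = |X_4 - X_6|).
Since X_6 is not a descendant of the intervened variable, it is unaffected.
X_3 = max(X_1, X_2) + 1  [with X_1=2, X_2=6]  = 7
X_4 = |X_3 - X_1|  [with X_3=7, X_1=2]  = 5
X_5 = -X_2 - 2·X_4 + 2·X_1  [with X_2=6, X_4=5, X_1=2]  = -12
X_6 = X_5·X_1  [with X_5=-12, X_1=2]  = -24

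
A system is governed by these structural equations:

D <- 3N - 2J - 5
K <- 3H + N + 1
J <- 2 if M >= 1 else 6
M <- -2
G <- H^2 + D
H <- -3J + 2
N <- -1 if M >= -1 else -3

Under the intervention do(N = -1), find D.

-20

The intervention breaks the incoming arrows to N: N <- -1 if M >= -1 else -3 no longer applies, and N = -1.
J = 2 if M >= 1 else 6  [with M=-2]  = 6
D = 3N - 2J - 5  [with N=-1, J=6]  = -20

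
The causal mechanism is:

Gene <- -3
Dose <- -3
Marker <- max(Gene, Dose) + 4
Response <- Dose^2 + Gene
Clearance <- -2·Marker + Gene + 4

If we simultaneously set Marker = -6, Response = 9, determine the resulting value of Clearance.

13

Setting Marker = -6, Response = 9 by intervention discards those variables' equations.
Clearance = -2·Marker + Gene + 4  [with Marker=-6, Gene=-3]  = 13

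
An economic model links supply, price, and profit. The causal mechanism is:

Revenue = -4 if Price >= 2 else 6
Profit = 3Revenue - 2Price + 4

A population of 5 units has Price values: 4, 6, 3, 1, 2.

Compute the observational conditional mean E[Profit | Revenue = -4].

-15.5

E[Profit|Revenue=-4] averages over only the 4 units with Revenue=-4 (Price = 4, 6, 3, 2): Profit = -16, -20, -14, -12, mean -15.5.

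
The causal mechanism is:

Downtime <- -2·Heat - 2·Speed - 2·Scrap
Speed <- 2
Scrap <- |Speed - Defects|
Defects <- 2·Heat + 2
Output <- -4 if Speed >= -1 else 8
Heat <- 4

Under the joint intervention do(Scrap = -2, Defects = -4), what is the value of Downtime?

-8

The joint intervention fixes Scrap = -2, Defects = -4, removing each variable's own equation.
Downtime = -2·Heat - 2·Speed - 2·Scrap  [with Heat=4, Speed=2, Scrap=-2]  = -8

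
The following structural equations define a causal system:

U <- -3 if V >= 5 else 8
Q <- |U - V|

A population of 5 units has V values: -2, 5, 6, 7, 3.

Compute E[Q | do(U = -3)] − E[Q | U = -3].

Every unit gets U=-3 under the intervention. Q values become 1, 8, 9, 10, 6; E[Q|do(U=-3)] = 6.8.
Observing U=-3 restricts to units where U's equation naturally yields -3: V ∈ {5, 6, 7}. In that subpopulation Q = 8, 9, 10, mean 9.
Difference = 6.8 − 9 = -2.2.

-2.2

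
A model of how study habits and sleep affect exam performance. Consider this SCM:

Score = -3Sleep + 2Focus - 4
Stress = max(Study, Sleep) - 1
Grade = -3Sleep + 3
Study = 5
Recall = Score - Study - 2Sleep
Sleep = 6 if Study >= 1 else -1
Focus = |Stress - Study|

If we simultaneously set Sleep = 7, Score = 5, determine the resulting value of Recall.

Setting Sleep = 7, Score = 5 by intervention discards those variables' equations.
Recall = Score - Study - 2Sleep  [with Score=5, Study=5, Sleep=7]  = -14

-14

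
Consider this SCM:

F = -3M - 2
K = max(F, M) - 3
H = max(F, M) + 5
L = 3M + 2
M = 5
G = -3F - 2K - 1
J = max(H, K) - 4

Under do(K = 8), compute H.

10

Under do(K=8), the mechanism K = max(F, M) - 3 is discarded; K is fixed at 8.
Since H is not a descendant of the intervened variable, it is unaffected.
F = -3M - 2  [with M=5]  = -17
H = max(F, M) + 5  [with F=-17, M=5]  = 10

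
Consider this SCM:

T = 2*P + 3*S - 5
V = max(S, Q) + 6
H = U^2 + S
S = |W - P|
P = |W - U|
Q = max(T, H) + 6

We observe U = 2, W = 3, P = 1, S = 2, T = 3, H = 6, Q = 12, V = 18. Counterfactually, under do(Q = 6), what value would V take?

do(Q=6) replaces the equation Q = max(T, H) + 6 with the constant Q = 6.
P = |W - U|  [with W=3, U=2]  = 1
S = |W - P|  [with W=3, P=1]  = 2
V = max(S, Q) + 6  [with S=2, Q=6]  = 12

12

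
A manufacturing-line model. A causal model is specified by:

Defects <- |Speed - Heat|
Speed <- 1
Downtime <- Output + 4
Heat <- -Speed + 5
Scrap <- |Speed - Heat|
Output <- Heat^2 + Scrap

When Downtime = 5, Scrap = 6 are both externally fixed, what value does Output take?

Setting Downtime = 5, Scrap = 6 by intervention discards those variables' equations.
Heat = -Speed + 5  [with Speed=1]  = 4
Output = Heat^2 + Scrap  [with Heat=4, Scrap=6]  = 22

22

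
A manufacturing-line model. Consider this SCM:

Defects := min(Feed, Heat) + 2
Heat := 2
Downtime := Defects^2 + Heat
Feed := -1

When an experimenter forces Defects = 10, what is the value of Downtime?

102

The intervention breaks the incoming arrows to Defects: Defects := min(Feed, Heat) + 2 no longer applies, and Defects = 10.
Downtime = Defects^2 + Heat  [with Defects=10, Heat=2]  = 102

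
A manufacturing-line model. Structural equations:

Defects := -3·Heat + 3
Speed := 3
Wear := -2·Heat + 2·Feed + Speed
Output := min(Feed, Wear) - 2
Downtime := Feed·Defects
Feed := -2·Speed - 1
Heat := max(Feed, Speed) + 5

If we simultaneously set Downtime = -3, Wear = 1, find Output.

-9

Setting Downtime = -3, Wear = 1 by intervention discards those variables' equations.
Feed = -2·Speed - 1  [with Speed=3]  = -7
Output = min(Feed, Wear) - 2  [with Feed=-7, Wear=1]  = -9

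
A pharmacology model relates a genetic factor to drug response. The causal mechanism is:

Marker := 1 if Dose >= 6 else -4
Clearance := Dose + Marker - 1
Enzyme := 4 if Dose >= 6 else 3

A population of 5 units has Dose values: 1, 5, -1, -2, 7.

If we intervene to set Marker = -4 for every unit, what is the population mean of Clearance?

-3

Under do(Marker=-4), Marker's equation is replaced by Marker=-4 for every unit. Per-unit Clearance: -4, 0, -6, -7, 2. Mean = -3.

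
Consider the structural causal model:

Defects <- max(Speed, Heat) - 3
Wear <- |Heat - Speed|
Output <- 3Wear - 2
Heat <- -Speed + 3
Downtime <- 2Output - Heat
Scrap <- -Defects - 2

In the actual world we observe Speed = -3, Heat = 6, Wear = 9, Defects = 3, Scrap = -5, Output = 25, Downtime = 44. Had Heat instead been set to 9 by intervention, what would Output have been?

34

Under do(Heat=9), the mechanism Heat <- -Speed + 3 is discarded; Heat is fixed at 9.
Wear = |Heat - Speed|  [with Heat=9, Speed=-3]  = 12
Output = 3Wear - 2  [with Wear=12]  = 34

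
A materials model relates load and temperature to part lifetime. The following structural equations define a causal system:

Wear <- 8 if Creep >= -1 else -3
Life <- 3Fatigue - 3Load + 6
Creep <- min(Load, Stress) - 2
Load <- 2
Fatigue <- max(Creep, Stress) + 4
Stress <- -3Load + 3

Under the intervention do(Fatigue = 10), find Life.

The intervention breaks the incoming arrows to Fatigue: Fatigue <- max(Creep, Stress) + 4 no longer applies, and Fatigue = 10.
Life = 3Fatigue - 3Load + 6  [with Fatigue=10, Load=2]  = 30

30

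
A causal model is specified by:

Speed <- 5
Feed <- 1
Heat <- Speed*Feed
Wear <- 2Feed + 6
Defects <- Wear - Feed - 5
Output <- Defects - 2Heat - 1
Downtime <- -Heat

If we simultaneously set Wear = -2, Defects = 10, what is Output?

The joint intervention fixes Wear = -2, Defects = 10, removing each variable's own equation.
Heat = Speed*Feed  [with Speed=5, Feed=1]  = 5
Output = Defects - 2Heat - 1  [with Defects=10, Heat=5]  = -1

-1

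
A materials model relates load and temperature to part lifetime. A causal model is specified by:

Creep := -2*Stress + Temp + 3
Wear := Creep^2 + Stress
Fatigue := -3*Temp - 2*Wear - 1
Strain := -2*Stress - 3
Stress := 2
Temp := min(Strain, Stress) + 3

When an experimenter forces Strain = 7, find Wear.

18

do(Strain=7) replaces the equation Strain := -2*Stress - 3 with the constant Strain = 7.
Temp = min(Strain, Stress) + 3  [with Strain=7, Stress=2]  = 5
Creep = -2*Stress + Temp + 3  [with Stress=2, Temp=5]  = 4
Wear = Creep^2 + Stress  [with Creep=4, Stress=2]  = 18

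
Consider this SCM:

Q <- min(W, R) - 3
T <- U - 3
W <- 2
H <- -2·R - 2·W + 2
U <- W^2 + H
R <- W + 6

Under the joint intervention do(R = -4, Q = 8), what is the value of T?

Setting R = -4, Q = 8 by intervention discards those variables' equations.
H = -2·R - 2·W + 2  [with R=-4, W=2]  = 6
U = W^2 + H  [with W=2, H=6]  = 10
T = U - 3  [with U=10]  = 7

7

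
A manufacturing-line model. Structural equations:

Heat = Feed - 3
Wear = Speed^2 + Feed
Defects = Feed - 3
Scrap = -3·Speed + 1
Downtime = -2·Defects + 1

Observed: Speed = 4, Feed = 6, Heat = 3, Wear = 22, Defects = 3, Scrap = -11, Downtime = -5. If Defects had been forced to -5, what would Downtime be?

Under do(Defects=-5), the mechanism Defects = Feed - 3 is discarded; Defects is fixed at -5.
Downtime = -2·Defects + 1  [with Defects=-5]  = 11

11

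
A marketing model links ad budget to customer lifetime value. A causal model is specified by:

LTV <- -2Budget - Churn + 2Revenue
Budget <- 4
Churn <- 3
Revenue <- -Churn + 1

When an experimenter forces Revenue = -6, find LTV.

-23

The intervention breaks the incoming arrows to Revenue: Revenue <- -Churn + 1 no longer applies, and Revenue = -6.
LTV = -2Budget - Churn + 2Revenue  [with Budget=4, Churn=3, Revenue=-6]  = -23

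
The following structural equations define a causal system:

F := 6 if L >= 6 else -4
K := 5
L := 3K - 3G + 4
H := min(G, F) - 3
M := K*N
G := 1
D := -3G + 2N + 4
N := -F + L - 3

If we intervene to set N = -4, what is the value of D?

do(N=-4) replaces the equation N := -F + L - 3 with the constant N = -4.
D = -3G + 2N + 4  [with G=1, N=-4]  = -7

-7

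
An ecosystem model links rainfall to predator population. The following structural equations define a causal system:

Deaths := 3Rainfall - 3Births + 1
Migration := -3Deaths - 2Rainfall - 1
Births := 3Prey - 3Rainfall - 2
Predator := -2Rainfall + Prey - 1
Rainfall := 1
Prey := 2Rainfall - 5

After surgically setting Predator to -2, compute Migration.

-141

The intervention breaks the incoming arrows to Predator: Predator := -2Rainfall + Prey - 1 no longer applies, and Predator = -2.
No directed path runs from Predator to Migration, so Migration keeps its natural value.
Prey = 2Rainfall - 5  [with Rainfall=1]  = -3
Births = 3Prey - 3Rainfall - 2  [with Prey=-3, Rainfall=1]  = -14
Deaths = 3Rainfall - 3Births + 1  [with Rainfall=1, Births=-14]  = 46
Migration = -3Deaths - 2Rainfall - 1  [with Deaths=46, Rainfall=1]  = -141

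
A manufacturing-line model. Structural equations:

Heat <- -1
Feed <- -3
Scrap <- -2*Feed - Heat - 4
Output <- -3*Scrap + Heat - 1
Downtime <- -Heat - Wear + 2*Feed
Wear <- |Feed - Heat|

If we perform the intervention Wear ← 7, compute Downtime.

-12

The intervention breaks the incoming arrows to Wear: Wear <- |Feed - Heat| no longer applies, and Wear = 7.
Downtime = -Heat - Wear + 2*Feed  [with Heat=-1, Wear=7, Feed=-3]  = -12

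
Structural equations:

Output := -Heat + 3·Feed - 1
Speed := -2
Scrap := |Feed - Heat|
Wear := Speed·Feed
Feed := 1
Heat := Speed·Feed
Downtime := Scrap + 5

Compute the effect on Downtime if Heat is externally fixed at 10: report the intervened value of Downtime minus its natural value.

The intervention breaks the incoming arrows to Heat: Heat := Speed·Feed no longer applies, and Heat = 10.
Scrap = |Feed - Heat|  [with Feed=1, Heat=10]  = 9
Downtime = Scrap + 5  [with Scrap=9]  = 14
Without intervention: Heat = Speed·Feed  [with Speed=-2, Feed=1]  = -2; Scrap = |Feed - Heat|  [with Feed=1, Heat=-2]  = 3; Downtime = Scrap + 5  [with Scrap=3]  = 8.
Change = 14 − 8 = 6.

6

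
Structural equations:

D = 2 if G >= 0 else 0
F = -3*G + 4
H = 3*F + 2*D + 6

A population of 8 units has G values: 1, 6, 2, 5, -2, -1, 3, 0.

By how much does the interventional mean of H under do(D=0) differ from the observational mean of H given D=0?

-29.25

The intervention sets D=0 in all 8 units regardless of G. Recomputing H per unit gives 9, -36, 0, -27, 36, 27, -9, 18; average 2.25.
Observing D=0 restricts to units where D's equation naturally yields 0: G ∈ {-2, -1}. In that subpopulation H = 36, 27, mean 31.5.
Difference = 2.25 − 31.5 = -29.25.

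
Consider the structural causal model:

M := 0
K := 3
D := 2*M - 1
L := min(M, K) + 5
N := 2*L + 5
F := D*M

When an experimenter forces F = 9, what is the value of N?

do(F=9) replaces the equation F := D*M with the constant F = 9.
Since N is not a descendant of the intervened variable, it is unaffected.
L = min(M, K) + 5  [with M=0, K=3]  = 5
N = 2*L + 5  [with L=5]  = 15

15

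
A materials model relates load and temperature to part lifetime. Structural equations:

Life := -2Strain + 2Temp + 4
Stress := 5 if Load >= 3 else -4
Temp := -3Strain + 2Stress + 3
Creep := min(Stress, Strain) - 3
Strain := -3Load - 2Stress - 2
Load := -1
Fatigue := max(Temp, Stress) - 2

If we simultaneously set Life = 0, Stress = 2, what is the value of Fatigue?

Under do(Life = 0, Stress = 2), each intervened variable's structural equation is replaced by its fixed value.
Strain = -3Load - 2Stress - 2  [with Load=-1, Stress=2]  = -3
Temp = -3Strain + 2Stress + 3  [with Strain=-3, Stress=2]  = 16
Fatigue = max(Temp, Stress) - 2  [with Temp=16, Stress=2]  = 14

14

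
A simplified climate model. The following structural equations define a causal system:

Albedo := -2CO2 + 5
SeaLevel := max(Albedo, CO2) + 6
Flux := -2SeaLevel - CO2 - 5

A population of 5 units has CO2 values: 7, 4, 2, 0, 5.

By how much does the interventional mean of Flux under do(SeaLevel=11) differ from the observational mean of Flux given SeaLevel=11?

Under do(SeaLevel=11), SeaLevel's equation is replaced by SeaLevel=11 for every unit. Per-unit Flux: -34, -31, -29, -27, -32. Mean = -30.6.
Conditioning on SeaLevel=11 selects the 2 unit(s) with CO2 ∈ {0, 5}. Their Flux values: -27, -32. Mean = -29.5.
Difference = -30.6 − (-29.5) = -1.1.

-1.1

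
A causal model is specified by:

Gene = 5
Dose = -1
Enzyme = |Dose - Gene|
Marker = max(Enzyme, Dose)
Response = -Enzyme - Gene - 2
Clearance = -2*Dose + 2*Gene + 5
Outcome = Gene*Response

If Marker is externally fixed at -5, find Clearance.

17

Under do(Marker=-5), the mechanism Marker = max(Enzyme, Dose) is discarded; Marker is fixed at -5.
Since Clearance is not a descendant of the intervened variable, it is unaffected.
Clearance = -2*Dose + 2*Gene + 5  [with Dose=-1, Gene=5]  = 17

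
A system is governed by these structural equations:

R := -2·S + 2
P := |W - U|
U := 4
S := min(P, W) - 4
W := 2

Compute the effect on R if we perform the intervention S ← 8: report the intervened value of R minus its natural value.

Intervening sets S = 8 and removes its equation (S := min(P, W) - 4).
R = -2·S + 2  [with S=8]  = -14
Without intervention: P = |W - U|  [with W=2, U=4]  = 2; S = min(P, W) - 4  [with P=2, W=2]  = -2; R = -2·S + 2  [with S=-2]  = 6.
Change = -14 − 6 = -20.

-20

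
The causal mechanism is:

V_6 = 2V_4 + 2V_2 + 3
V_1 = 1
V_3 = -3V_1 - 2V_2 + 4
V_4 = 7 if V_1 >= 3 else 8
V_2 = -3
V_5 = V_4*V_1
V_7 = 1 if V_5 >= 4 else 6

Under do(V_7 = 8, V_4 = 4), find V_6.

Setting V_7 = 8, V_4 = 4 by intervention discards those variables' equations.
V_6 = 2V_4 + 2V_2 + 3  [with V_4=4, V_2=-3]  = 5

5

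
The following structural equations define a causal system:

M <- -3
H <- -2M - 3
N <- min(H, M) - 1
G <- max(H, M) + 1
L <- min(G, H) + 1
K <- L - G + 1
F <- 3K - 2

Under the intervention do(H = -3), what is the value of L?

-2

do(H=-3) replaces the equation H <- -2M - 3 with the constant H = -3.
G = max(H, M) + 1  [with H=-3, M=-3]  = -2
L = min(G, H) + 1  [with G=-2, H=-3]  = -2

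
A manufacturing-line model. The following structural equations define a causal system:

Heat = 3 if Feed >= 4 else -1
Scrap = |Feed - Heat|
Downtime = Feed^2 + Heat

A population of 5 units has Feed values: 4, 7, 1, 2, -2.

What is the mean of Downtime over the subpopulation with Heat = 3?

35.5

Conditioning on Heat=3 selects the 2 unit(s) with Feed ∈ {4, 7}. Their Downtime values: 19, 52. Mean = 35.5.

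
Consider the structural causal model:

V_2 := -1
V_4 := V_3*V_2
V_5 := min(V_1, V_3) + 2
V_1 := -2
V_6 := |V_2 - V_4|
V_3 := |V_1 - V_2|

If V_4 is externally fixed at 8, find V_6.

9

Under do(V_4=8), the mechanism V_4 := V_3*V_2 is discarded; V_4 is fixed at 8.
V_6 = |V_2 - V_4|  [with V_2=-1, V_4=8]  = 9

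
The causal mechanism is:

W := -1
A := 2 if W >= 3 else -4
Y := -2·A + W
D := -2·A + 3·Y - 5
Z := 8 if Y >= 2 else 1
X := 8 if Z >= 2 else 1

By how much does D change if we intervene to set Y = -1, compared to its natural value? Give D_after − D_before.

The intervention breaks the incoming arrows to Y: Y := -2·A + W no longer applies, and Y = -1.
A = 2 if W >= 3 else -4  [with W=-1]  = -4
D = -2·A + 3·Y - 5  [with A=-4, Y=-1]  = 0
Without intervention: A = 2 if W >= 3 else -4  [with W=-1]  = -4; Y = -2·A + W  [with A=-4, W=-1]  = 7; D = -2·A + 3·Y - 5  [with A=-4, Y=7]  = 24.
Change = 0 − 24 = -24.

-24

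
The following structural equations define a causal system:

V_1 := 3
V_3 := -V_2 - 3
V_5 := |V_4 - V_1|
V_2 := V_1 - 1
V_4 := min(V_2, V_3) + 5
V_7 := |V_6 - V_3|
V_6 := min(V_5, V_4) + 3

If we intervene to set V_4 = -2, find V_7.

The intervention breaks the incoming arrows to V_4: V_4 := min(V_2, V_3) + 5 no longer applies, and V_4 = -2.
V_2 = V_1 - 1  [with V_1=3]  = 2
V_3 = -V_2 - 3  [with V_2=2]  = -5
V_5 = |V_4 - V_1|  [with V_4=-2, V_1=3]  = 5
V_6 = min(V_5, V_4) + 3  [with V_5=5, V_4=-2]  = 1
V_7 = |V_6 - V_3|  [with V_6=1, V_3=-5]  = 6

6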